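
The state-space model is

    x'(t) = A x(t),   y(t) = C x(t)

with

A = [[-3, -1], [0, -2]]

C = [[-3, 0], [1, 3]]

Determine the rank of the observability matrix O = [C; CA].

2

CA = [[9, 3], [-3, -7]]
Observability matrix O = [C; CA] = [[-3, 0], [1, 3], [9, 3], [-3, -7]]
Take the 2×2 submatrix of O formed by rows 1, 2: [[-3, 0], [1, 3]]. Its determinant is (-3)·3 - 0·1 = -9 - 0 = -9 ≠ 0.
So rank(O) ≥ 2; since O has 2 columns, rank(O) = 2.
rank(O) = 2 = n, so the pair (A, C) is completely observable.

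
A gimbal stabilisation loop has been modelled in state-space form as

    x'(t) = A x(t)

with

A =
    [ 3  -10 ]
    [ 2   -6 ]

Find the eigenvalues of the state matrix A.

det(sI - A) = s^2 - (tr A)s + det A, with tr A = 3 + (-6) = -3 and det A = 3·(-6) - (-10)·2 = -18 - (-20) = 2.
So p(s) = det(sI - A) = s^2 + 3s + 2.
Factor s^2 + 3s + 2: two numbers with sum -3 and product 2 are -1 and -2, so s^2 + 3s + 2 = (s + 1)(s + 2).
Hence p(s) = (s + 1) (s + 2), with roots -2, -1.
All eigenvalues have negative real part, so the system is asymptotically stable.

-2, -1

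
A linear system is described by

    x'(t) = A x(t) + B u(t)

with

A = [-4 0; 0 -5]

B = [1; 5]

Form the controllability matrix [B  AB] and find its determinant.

AB = [[-4], [-25]]
Controllability matrix C = [B  AB] = [[1, -4], [5, -25]]
det(C) = 1·(-25) - (-4)·5 = -25 - (-20) = -5
Since det(C) ≠ 0, rank(C) = 2 and the system is completely controllable.

-5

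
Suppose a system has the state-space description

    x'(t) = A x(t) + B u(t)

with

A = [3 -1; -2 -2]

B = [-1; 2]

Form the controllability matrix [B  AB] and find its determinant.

AB = [[-5], [-2]]
Controllability matrix C = [B  AB] = [[-1, -5], [2, -2]]
det(C) = (-1)·(-2) - (-5)·2 = 2 - (-10) = 12
Since det(C) ≠ 0, rank(C) = 2 and the system is completely controllable.

12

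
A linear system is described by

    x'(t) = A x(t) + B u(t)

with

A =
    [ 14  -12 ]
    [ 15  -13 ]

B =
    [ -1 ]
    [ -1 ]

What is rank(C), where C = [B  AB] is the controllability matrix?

1

AB = [[-2], [-2]]
Controllability matrix C = [B  AB] = [[-1, -2], [-1, -2]]
Every column of C is a scalar multiple of column 1 = [-1, -1] (multipliers 1, 2), so the columns span a one-dimensional space.
C ≠ 0, hence rank(C) = 1.
rank(C) = 1 < n = 2, so the pair (A, B) is not completely controllable.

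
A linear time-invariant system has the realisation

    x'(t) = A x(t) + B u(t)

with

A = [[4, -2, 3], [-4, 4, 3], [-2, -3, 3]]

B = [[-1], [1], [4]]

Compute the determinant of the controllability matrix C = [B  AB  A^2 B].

2956

AB = [[6], [20], [11]]
A^2B = [[17], [89], [-39]]
Controllability matrix C = [B  AB  A^2B] = [[-1, 6, 17], [1, 20, 89], [4, 11, -39]]
Expanding along the first row, det(C) = (-1)·(20·(-39) - 89·11) - 6·(1·(-39) - 89·4) + 17·(1·11 - 20·4) = (-1)·(-1759) - 6·(-395) + 17·(-69) = 2956
Since det(C) ≠ 0, rank(C) = 3 and the system is completely controllable.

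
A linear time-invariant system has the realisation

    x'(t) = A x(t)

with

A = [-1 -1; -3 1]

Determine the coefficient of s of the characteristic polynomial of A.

For a 2×2 matrix, det(sI - A) = s^2 - (tr A)s + det A.
tr A = 0, det A = -4.
So p(s) = s^2 - 4.
The coefficient of s is 0.

0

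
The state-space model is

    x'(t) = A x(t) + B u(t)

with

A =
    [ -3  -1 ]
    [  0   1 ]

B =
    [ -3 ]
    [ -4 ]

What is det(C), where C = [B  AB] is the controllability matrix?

64

AB = [[13], [-4]]
Controllability matrix C = [B  AB] = [[-3, 13], [-4, -4]]
det(C) = (-3)·(-4) - 13·(-4) = 12 - (-52) = 64
Since det(C) ≠ 0, rank(C) = 2 and the system is completely controllable.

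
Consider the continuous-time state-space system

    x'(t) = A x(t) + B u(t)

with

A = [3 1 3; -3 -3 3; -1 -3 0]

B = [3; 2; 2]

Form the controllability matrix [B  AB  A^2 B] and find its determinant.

AB = [[17], [-9], [-9]]
A^2B = [[15], [-51], [10]]
Controllability matrix C = [B  AB  A^2B] = [[3, 17, 15], [2, -9, -51], [2, -9, 10]]
Expanding along the first row, det(C) = 3·((-9)·10 - (-51)·(-9)) - 17·(2·10 - (-51)·2) + 15·(2·(-9) - (-9)·2) = 3·(-549) - 17·122 + 15·0 = -3721
Since det(C) ≠ 0, rank(C) = 3 and the system is completely controllable.

-3721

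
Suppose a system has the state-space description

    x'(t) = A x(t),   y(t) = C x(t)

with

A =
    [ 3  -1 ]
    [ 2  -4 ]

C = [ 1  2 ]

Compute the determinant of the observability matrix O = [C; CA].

CA = [[7, -9]]
Observability matrix O = [C; CA] = [[1, 2], [7, -9]]
det(O) = 1·(-9) - 2·7 = -9 - 14 = -23
Since det(O) ≠ 0, rank(O) = 2 and the system is completely observable.

-23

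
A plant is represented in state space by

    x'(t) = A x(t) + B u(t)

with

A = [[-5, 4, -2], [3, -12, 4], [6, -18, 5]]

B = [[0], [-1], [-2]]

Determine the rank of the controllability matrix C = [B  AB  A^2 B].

AB = [[0], [4], [8]]
A^2B = [[0], [-16], [-32]]
Controllability matrix C = [B  AB  A^2B] = [[0, 0, 0], [-1, 4, -16], [-2, 8, -32]]
Every column of C is a scalar multiple of column 1 = [0, -1, -2] (multipliers 1, -4, 16), so the columns span a one-dimensional space.
C ≠ 0, hence rank(C) = 1.
rank(C) = 1 < n = 3, so the pair (A, B) is not completely controllable.

1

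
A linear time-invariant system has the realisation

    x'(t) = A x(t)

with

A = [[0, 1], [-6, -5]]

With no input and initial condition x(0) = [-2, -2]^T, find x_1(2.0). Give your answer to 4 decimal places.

det(sI - A) = s^2 - (tr A)s + det A, with tr A = 0 + (-5) = -5 and det A = 0·(-5) - 1·(-6) = 0 - (-6) = 6.
So p(s) = det(sI - A) = s^2 + 5s + 6.
Factor s^2 + 5s + 6: two numbers with sum -5 and product 6 are -2 and -3, so s^2 + 5s + 6 = (s + 2)(s + 3).
Hence p(s) = (s + 2) (s + 3), with roots -3, -2.
The eigenvalues -3, -2 are distinct and real, so A is diagonalisable and x(t) = e^{At} x(0) = V diag(e^{λ_i t}) V^{-1} x(0), where the columns of V are the eigenvectors.
λ = -3: A - (-3)I = [[3, 1], [-6, -2]]. Row 1 gives 3·v1 + 1·v2 = 0, so take v_1 = [-1, 3]^T.
λ = -2: A - (-2)I = [[2, 1], [-6, -3]]. Row 1 gives 2·v1 + 1·v2 = 0, so take v_2 = [1, -2]^T.
V = [v_1 v_2] = [[-1, 1], [3, -2]] has det V = -1, so V^{-1} = adj(V)/det V = [[2, 1], [3, 1]].
Modal coordinates z(0) = V^{-1} x(0): 2·(-2) + 1·(-2) = -6; 3·(-2) + 1·(-2) = -8; so z(0) = [-6, -8]^T.
x_1(t) = Σ_i (v_i)_1 · z_i(0) · e^{λ_i t} (row 1 of V times the modal terms).
x_1(2.0) = (-1)·(-6)·e^{-3·2.0} + 1·(-8)·e^{-2·2.0} = 6·0.002479 + (-8)·0.018316 = -0.1317.

-0.1317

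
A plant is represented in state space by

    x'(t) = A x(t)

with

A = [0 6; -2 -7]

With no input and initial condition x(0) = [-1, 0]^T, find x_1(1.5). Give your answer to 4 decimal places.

-0.0370

det(sI - A) = s^2 - (tr A)s + det A, with tr A = 0 + (-7) = -7 and det A = 0·(-7) - 6·(-2) = 0 - (-12) = 12.
So p(s) = det(sI - A) = s^2 + 7s + 12.
Factor s^2 + 7s + 12: two numbers with sum -7 and product 12 are -3 and -4, so s^2 + 7s + 12 = (s + 3)(s + 4).
Hence p(s) = (s + 3) (s + 4), with roots -4, -3.
The eigenvalues -4, -3 are distinct and real, so A is diagonalisable and x(t) = e^{At} x(0) = V diag(e^{λ_i t}) V^{-1} x(0), where the columns of V are the eigenvectors.
λ = -4: A - (-4)I = [[4, 6], [-2, -3]]. Row 1 gives 4·v1 + 6·v2 = 0, so take v_1 = [-3, 2]^T.
λ = -3: A - (-3)I = [[3, 6], [-2, -4]]. Row 1 gives 3·v1 + 6·v2 = 0, so take v_2 = [2, -1]^T.
V = [v_1 v_2] = [[-3, 2], [2, -1]] has det V = -1, so V^{-1} = adj(V)/det V = [[1, 2], [2, 3]].
Modal coordinates z(0) = V^{-1} x(0): 1·(-1) + 2·0 = -1; 2·(-1) + 3·0 = -2; so z(0) = [-1, -2]^T.
x_1(t) = Σ_i (v_i)_1 · z_i(0) · e^{λ_i t} (row 1 of V times the modal terms).
x_1(1.5) = (-3)·(-1)·e^{-4·1.5} + 2·(-2)·e^{-3·1.5} = 3·0.002479 + (-4)·0.011109 = -0.0370.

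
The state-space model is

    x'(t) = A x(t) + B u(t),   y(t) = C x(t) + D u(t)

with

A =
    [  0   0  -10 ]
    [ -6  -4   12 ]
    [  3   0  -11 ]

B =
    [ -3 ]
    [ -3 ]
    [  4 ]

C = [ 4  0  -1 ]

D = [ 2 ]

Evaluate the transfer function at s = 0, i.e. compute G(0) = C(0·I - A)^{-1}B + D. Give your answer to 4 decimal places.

-7.4333

G(0) = C(-A)^{-1}B + D = -C A^{-1} B + D.
det A = -120, so A^{-1} = (1/-120)·adj(A) = [[-11/30, 0, 1/3], [1/4, -1/4, -1/2], [-1/10, 0, 0]]
A^{-1} B = [73/30, -2, 3/10]^T
C A^{-1} B = 283/30
G(0) = D - C A^{-1} B = 2 - (283/30) = -223/30 ≈ -7.4333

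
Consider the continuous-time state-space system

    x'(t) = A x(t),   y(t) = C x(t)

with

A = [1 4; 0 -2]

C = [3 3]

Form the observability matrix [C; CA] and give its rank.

2

CA = [[3, 6]]
Observability matrix O = [C; CA] = [[3, 3], [3, 6]]
det(O) = 3·6 - 3·3 = 18 - 9 = 9 ≠ 0, so rank(O) = 2.
rank(O) = 2 = n, so the pair (A, C) is completely observable.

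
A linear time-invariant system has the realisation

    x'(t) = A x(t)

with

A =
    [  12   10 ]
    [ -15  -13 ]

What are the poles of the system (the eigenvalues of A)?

det(sI - A) = s^2 - (tr A)s + det A, with tr A = 12 + (-13) = -1 and det A = 12·(-13) - 10·(-15) = -156 - (-150) = -6.
So p(s) = det(sI - A) = s^2 + s - 6.
Factor s^2 + s - 6: two numbers with sum -1 and product -6 are 2 and -3, so s^2 + s - 6 = (s - 2)(s + 3).
Hence p(s) = (s - 2) (s + 3), with roots -3, 2.
At least one eigenvalue has non-negative real part, so the system is not asymptotically stable.

-3, 2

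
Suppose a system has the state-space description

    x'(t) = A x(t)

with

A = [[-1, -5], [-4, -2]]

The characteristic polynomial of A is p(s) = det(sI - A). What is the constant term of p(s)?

For a 2×2 matrix, det(sI - A) = s^2 - (tr A)s + det A.
tr A = -3, det A = -18.
So p(s) = s^2 + 3s - 18.
The constant term is -18.

-18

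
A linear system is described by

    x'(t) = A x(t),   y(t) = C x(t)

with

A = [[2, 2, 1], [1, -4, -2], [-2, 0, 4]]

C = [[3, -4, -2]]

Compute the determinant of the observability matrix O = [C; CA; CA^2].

CA = [[6, 22, 3]]
CA^2 = [[28, -76, -26]]
Observability matrix O = [C; CA; CA^2] = [[3, -4, -2], [6, 22, 3], [28, -76, -26]]
Expanding along the first row, det(O) = 3·(22·(-26) - 3·(-76)) - (-4)·(6·(-26) - 3·28) + (-2)·(6·(-76) - 22·28) = 3·(-344) - (-4)·(-240) + (-2)·(-1072) = 152
Since det(O) ≠ 0, rank(O) = 3 and the system is completely observable.

152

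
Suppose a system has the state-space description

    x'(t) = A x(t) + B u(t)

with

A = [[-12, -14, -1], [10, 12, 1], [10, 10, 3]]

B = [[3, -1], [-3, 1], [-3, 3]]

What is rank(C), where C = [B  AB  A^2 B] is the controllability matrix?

2

AB = [[9, -5], [-9, 5], [-9, 9]]
A^2B = [[27, -19], [-27, 19], [-27, 27]]
Controllability matrix C = [B  AB  A^2B] = [[3, -1, 9, -5, 27, -19], [-3, 1, -9, 5, -27, 19], [-3, 3, -9, 9, -27, 27]]
The rows r1, r2, r3 of C are linearly dependent: r1 + r2 = 0 (check each entry), so rank(C) ≤ 2.
The 2×2 minor from rows 1, 3, columns 1, 2 is 3·3 - (-1)·(-3) = 9 - 3 = 6 ≠ 0, so rank(C) = 2.
rank(C) = 2 < n = 3, so the pair (A, B) is not completely controllable.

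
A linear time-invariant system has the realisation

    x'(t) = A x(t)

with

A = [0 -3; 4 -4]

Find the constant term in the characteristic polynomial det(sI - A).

For a 2×2 matrix, det(sI - A) = s^2 - (tr A)s + det A.
tr A = -4, det A = 12.
So p(s) = s^2 + 4s + 12.
The constant term is 12.

12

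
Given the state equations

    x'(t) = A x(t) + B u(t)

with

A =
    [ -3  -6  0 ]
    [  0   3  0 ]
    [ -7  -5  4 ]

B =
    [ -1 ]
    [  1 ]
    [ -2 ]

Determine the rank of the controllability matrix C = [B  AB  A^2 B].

AB = [[-3], [3], [-6]]
A^2B = [[-9], [9], [-18]]
Controllability matrix C = [B  AB  A^2B] = [[-1, -3, -9], [1, 3, 9], [-2, -6, -18]]
Every column of C is a scalar multiple of column 1 = [-1, 1, -2] (multipliers 1, 3, 9), so the columns span a one-dimensional space.
C ≠ 0, hence rank(C) = 1.
rank(C) = 1 < n = 3, so the pair (A, B) is not completely controllable.

1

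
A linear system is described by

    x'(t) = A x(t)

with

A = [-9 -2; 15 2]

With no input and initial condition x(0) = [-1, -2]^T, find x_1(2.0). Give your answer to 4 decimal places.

0.0190

det(sI - A) = s^2 - (tr A)s + det A, with tr A = (-9) + 2 = -7 and det A = (-9)·2 - (-2)·15 = -18 - (-30) = 12.
So p(s) = det(sI - A) = s^2 + 7s + 12.
Factor s^2 + 7s + 12: two numbers with sum -7 and product 12 are -3 and -4, so s^2 + 7s + 12 = (s + 3)(s + 4).
Hence p(s) = (s + 3) (s + 4), with roots -4, -3.
The eigenvalues -4, -3 are distinct and real, so A is diagonalisable and x(t) = e^{At} x(0) = V diag(e^{λ_i t}) V^{-1} x(0), where the columns of V are the eigenvectors.
λ = -4: A - (-4)I = [[-5, -2], [15, 6]]. Row 1 gives (-5)·v1 + (-2)·v2 = 0, so take v_1 = [-2, 5]^T.
λ = -3: A - (-3)I = [[-6, -2], [15, 5]]. Row 1 gives (-6)·v1 + (-2)·v2 = 0, so take v_2 = [-1, 3]^T.
V = [v_1 v_2] = [[-2, -1], [5, 3]] has det V = -1, so V^{-1} = adj(V)/det V = [[-3, -1], [5, 2]].
Modal coordinates z(0) = V^{-1} x(0): (-3)·(-1) + (-1)·(-2) = 5; 5·(-1) + 2·(-2) = -9; so z(0) = [5, -9]^T.
x_1(t) = Σ_i (v_i)_1 · z_i(0) · e^{λ_i t} (row 1 of V times the modal terms).
x_1(2.0) = (-2)·5·e^{-4·2.0} + (-1)·(-9)·e^{-3·2.0} = (-10)·0.000335 + 9·0.002479 = 0.0190.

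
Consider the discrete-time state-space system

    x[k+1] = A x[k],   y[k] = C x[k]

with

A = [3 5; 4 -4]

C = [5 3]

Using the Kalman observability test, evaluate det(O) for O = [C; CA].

CA = [[27, 13]]
Observability matrix O = [C; CA] = [[5, 3], [27, 13]]
det(O) = 5·13 - 3·27 = 65 - 81 = -16
Since det(O) ≠ 0, rank(O) = 2 and the system is completely observable.

-16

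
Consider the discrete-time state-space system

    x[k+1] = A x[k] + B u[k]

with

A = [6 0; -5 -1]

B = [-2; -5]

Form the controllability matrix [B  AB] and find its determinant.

-90

AB = [[-12], [15]]
Controllability matrix C = [B  AB] = [[-2, -12], [-5, 15]]
det(C) = (-2)·15 - (-12)·(-5) = -30 - 60 = -90
Since det(C) ≠ 0, rank(C) = 2 and the system is completely controllable.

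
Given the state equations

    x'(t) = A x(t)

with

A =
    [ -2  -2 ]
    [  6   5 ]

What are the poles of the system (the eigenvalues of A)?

1, 2

det(sI - A) = s^2 - (tr A)s + det A, with tr A = (-2) + 5 = 3 and det A = (-2)·5 - (-2)·6 = -10 - (-12) = 2.
So p(s) = det(sI - A) = s^2 - 3s + 2.
Factor s^2 - 3s + 2: two numbers with sum 3 and product 2 are 2 and 1, so s^2 - 3s + 2 = (s - 2)(s - 1).
Hence p(s) = (s - 2) (s - 1), with roots 1, 2.
At least one eigenvalue has non-negative real part, so the system is not asymptotically stable.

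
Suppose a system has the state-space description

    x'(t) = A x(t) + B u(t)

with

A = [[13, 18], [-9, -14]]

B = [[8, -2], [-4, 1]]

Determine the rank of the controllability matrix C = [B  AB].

1

AB = [[32, -8], [-16, 4]]
Controllability matrix C = [B  AB] = [[8, -2, 32, -8], [-4, 1, -16, 4]]
Every column of C is a scalar multiple of column 1 = [8, -4] (multipliers 1, -1/4, 4, -1), so the columns span a one-dimensional space.
C ≠ 0, hence rank(C) = 1.
rank(C) = 1 < n = 2, so the pair (A, B) is not completely controllable.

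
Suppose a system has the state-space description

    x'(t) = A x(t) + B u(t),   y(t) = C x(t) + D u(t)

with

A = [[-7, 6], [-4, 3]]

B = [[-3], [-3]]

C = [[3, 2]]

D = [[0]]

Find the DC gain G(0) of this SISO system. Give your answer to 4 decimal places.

-15.0000

G(0) = C(-A)^{-1}B + D = -C A^{-1} B + D.
det A = 3, so A^{-1} = (1/3)·adj(A) = [[1, -2], [4/3, -7/3]]
A^{-1} B = [3, 3]^T
C A^{-1} B = 15
G(0) = D - C A^{-1} B = 0 - (15) = -15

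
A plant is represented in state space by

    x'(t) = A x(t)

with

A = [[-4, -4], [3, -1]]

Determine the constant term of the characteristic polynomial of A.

16

For a 2×2 matrix, det(sI - A) = s^2 - (tr A)s + det A.
tr A = -5, det A = 16.
So p(s) = s^2 + 5s + 16.
The constant term is 16.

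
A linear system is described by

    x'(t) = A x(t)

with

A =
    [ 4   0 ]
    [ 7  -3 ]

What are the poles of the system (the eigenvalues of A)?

det(sI - A) = s^2 - (tr A)s + det A, with tr A = 4 + (-3) = 1 and det A = 4·(-3) - 0·7 = -12 - 0 = -12.
So p(s) = det(sI - A) = s^2 - s - 12.
Factor s^2 - s - 12: two numbers with sum 1 and product -12 are 4 and -3, so s^2 - s - 12 = (s - 4)(s + 3).
Hence p(s) = (s - 4) (s + 3), with roots -3, 4.
At least one eigenvalue has non-negative real part, so the system is not asymptotically stable.

-3, 4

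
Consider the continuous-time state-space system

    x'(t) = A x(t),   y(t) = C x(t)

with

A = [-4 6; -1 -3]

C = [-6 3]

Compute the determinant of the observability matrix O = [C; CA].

CA = [[21, -45]]
Observability matrix O = [C; CA] = [[-6, 3], [21, -45]]
det(O) = (-6)·(-45) - 3·21 = 270 - 63 = 207
Since det(O) ≠ 0, rank(O) = 2 and the system is completely observable.

207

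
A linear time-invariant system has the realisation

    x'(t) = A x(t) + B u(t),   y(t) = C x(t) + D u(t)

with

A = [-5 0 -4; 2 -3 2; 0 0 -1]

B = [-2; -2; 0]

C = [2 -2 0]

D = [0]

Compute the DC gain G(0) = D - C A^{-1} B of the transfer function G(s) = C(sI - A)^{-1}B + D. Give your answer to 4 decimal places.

G(0) = C(-A)^{-1}B + D = -C A^{-1} B + D.
det A = -15, so A^{-1} = (1/-15)·adj(A) = [[-1/5, 0, 4/5], [-2/15, -1/3, -2/15], [0, 0, -1]]
A^{-1} B = [2/5, 14/15, 0]^T
C A^{-1} B = -16/15
G(0) = D - C A^{-1} B = 0 - (-16/15) = 16/15 ≈ 1.0667

1.0667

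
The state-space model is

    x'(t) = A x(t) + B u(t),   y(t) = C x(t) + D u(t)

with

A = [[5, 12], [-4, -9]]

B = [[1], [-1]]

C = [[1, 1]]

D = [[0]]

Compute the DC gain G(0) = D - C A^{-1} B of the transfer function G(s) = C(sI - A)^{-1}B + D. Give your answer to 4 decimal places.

-0.6667

G(0) = C(-A)^{-1}B + D = -C A^{-1} B + D.
det A = 3, so A^{-1} = (1/3)·adj(A) = [[-3, -4], [4/3, 5/3]]
A^{-1} B = [1, -1/3]^T
C A^{-1} B = 2/3
G(0) = D - C A^{-1} B = 0 - (2/3) = -2/3 ≈ -0.6667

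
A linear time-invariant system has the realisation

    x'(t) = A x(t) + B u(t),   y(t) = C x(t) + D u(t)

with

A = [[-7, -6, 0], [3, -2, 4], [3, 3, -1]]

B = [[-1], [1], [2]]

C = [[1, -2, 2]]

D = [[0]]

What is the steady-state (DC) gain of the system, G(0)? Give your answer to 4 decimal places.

-1.8000

G(0) = C(-A)^{-1}B + D = -C A^{-1} B + D.
det A = -20, so A^{-1} = (1/-20)·adj(A) = [[1/2, 3/10, 6/5], [-3/4, -7/20, -7/5], [-3/4, -3/20, -8/5]]
A^{-1} B = [11/5, -12/5, -13/5]^T
C A^{-1} B = 9/5
G(0) = D - C A^{-1} B = 0 - (9/5) = -9/5 ≈ -1.8000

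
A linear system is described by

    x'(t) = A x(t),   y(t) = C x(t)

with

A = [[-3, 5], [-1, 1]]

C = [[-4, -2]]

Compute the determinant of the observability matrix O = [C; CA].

CA = [[14, -22]]
Observability matrix O = [C; CA] = [[-4, -2], [14, -22]]
det(O) = (-4)·(-22) - (-2)·14 = 88 - (-28) = 116
Since det(O) ≠ 0, rank(O) = 2 and the system is completely observable.

116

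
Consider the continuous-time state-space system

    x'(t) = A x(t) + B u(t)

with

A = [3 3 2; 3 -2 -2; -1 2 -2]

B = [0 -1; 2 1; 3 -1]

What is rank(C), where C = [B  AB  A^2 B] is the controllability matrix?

3

AB = [[12, -2], [-10, -3], [-2, 5]]
A^2B = [[2, -5], [60, -10], [-28, -14]]
Controllability matrix C = [B  AB  A^2B] = [[0, -1, 12, -2, 2, -5], [2, 1, -10, -3, 60, -10], [3, -1, -2, 5, -28, -14]]
Take the 3×3 submatrix of C formed by columns 1, 2, 3: [[0, -1, 12], [2, 1, -10], [3, -1, -2]]. Its determinant is 0·(1·(-2) - (-10)·(-1)) - (-1)·(2·(-2) - (-10)·3) + 12·(2·(-1) - 1·3) = 0·(-12) - (-1)·26 + 12·(-5) = -34 ≠ 0.
So rank(C) ≥ 3; since C has 3 rows, rank(C) = 3.
rank(C) = 3 = n, so the pair (A, B) is completely controllable.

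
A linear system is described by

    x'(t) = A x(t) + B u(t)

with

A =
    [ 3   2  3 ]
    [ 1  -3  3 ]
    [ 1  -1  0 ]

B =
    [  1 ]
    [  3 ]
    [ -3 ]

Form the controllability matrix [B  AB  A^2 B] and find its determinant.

2081

AB = [[0], [-17], [-2]]
A^2B = [[-40], [45], [17]]
Controllability matrix C = [B  AB  A^2B] = [[1, 0, -40], [3, -17, 45], [-3, -2, 17]]
Expanding along the first row, det(C) = 1·((-17)·17 - 45·(-2)) - 0·(3·17 - 45·(-3)) + (-40)·(3·(-2) - (-17)·(-3)) = 1·(-199) - 0·186 + (-40)·(-57) = 2081
Since det(C) ≠ 0, rank(C) = 3 and the system is completely controllable.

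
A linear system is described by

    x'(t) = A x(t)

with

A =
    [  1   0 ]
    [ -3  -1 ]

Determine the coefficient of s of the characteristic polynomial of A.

0

For a 2×2 matrix, det(sI - A) = s^2 - (tr A)s + det A.
tr A = 0, det A = -1.
So p(s) = s^2 - 1.
The coefficient of s is 0.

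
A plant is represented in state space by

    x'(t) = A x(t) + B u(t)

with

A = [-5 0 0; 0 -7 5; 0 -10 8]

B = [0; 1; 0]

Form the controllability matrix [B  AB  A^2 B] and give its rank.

AB = [[0], [-7], [-10]]
A^2B = [[0], [-1], [-10]]
Controllability matrix C = [B  AB  A^2B] = [[0, 0, 0], [1, -7, -1], [0, -10, -10]]
Row 1 of C is identically zero, so rank(C) ≤ 2.
The 2×2 minor from rows 2, 3, columns 1, 2 is 1·(-10) - (-7)·0 = -10 - 0 = -10 ≠ 0, so rank(C) = 2.
rank(C) = 2 < n = 3, so the pair (A, B) is not completely controllable.

2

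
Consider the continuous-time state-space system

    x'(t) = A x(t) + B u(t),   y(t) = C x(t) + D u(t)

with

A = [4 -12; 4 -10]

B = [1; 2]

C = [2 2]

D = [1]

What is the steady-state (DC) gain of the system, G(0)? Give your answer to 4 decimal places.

G(0) = C(-A)^{-1}B + D = -C A^{-1} B + D.
det A = 8, so A^{-1} = (1/8)·adj(A) = [[-5/4, 3/2], [-1/2, 1/2]]
A^{-1} B = [7/4, 1/2]^T
C A^{-1} B = 9/2
G(0) = D - C A^{-1} B = 1 - (9/2) = -7/2 ≈ -3.5000

-3.5000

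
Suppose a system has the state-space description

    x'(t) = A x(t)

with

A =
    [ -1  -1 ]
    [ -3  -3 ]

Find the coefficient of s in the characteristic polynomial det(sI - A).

4

For a 2×2 matrix, det(sI - A) = s^2 - (tr A)s + det A.
tr A = -4, det A = 0.
So p(s) = s^2 + 4s.
The coefficient of s is 4.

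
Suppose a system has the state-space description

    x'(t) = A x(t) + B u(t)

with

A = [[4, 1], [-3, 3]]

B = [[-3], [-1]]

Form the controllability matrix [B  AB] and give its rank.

2

AB = [[-13], [6]]
Controllability matrix C = [B  AB] = [[-3, -13], [-1, 6]]
det(C) = (-3)·6 - (-13)·(-1) = -18 - 13 = -31 ≠ 0, so rank(C) = 2.
rank(C) = 2 = n, so the pair (A, B) is completely controllable.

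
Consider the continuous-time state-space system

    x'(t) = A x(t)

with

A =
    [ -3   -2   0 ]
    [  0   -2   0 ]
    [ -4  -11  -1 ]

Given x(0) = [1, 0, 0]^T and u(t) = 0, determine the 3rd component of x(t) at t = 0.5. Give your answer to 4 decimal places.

det(sI - A) = s^3 - (tr A)s^2 + (M11 + M22 + M33)s - det A, where Mii is the 2×2 principal minor of A obtained by deleting row i and column i.
tr A = (-3) + (-2) + (-1) = -6; M11 = (-2)·(-1) - 0·(-11) = 2 - 0 = 2; M22 = (-3)·(-1) - 0·(-4) = 3 - 0 = 3; M33 = (-3)·(-2) - (-2)·0 = 6 - 0 = 6; sum of minors = 11.
det A = (-3)·((-2)·(-1) - 0·(-11)) - (-2)·(0·(-1) - 0·(-4)) + 0·(0·(-11) - (-2)·(-4)) = (-3)·2 - (-2)·0 + 0·(-8) = -6.
So p(s) = det(sI - A) = s^3 + 6s^2 + 11s + 6.
Rational-root test: any integer root divides 6. Testing small divisors, s = -1 works: p(-1) = -1 + 6 + (-11) + 6 = 0, so (s + 1) is a factor.
Dividing, p(s) = (s + 1)(s^2 + 5s + 6).
Factor s^2 + 5s + 6: two numbers with sum -5 and product 6 are -2 and -3, so s^2 + 5s + 6 = (s + 2)(s + 3).
Hence p(s) = (s + 1) (s + 2) (s + 3), with roots -3, -2, -1.
The eigenvalues -3, -2, -1 are distinct and real, so A is diagonalisable and x(t) = e^{At} x(0) = V diag(e^{λ_i t}) V^{-1} x(0), where the columns of V are the eigenvectors.
λ = -3: A - (-3)I = [[0, -2, 0], [0, 1, 0], [-4, -11, 2]]. v must be orthogonal to every row; (row 1) × (row 3) = [-4, 0, -8], so take v_1 = [1, 0, 2]^T.
λ = -2: A - (-2)I = [[-1, -2, 0], [0, 0, 0], [-4, -11, 1]]. v must be orthogonal to every row; (row 1) × (row 3) = [-2, 1, 3], so take v_2 = [-2, 1, 3]^T.
λ = -1: A - (-1)I = [[-2, -2, 0], [0, -1, 0], [-4, -11, 0]]. v must be orthogonal to every row; (row 1) × (row 2) = [0, 0, 2], so take v_3 = [0, 0, 1]^T.
V = [v_1 v_2 v_3] = [[1, -2, 0], [0, 1, 0], [2, 3, 1]] has det V = 1, so V^{-1} = adj(V)/det V = [[1, 2, 0], [0, 1, 0], [-2, -7, 1]].
Modal coordinates z(0) = V^{-1} x(0): 1·1 + 2·0 + 0·0 = 1; 0·1 + 1·0 + 0·0 = 0; (-2)·1 + (-7)·0 + 1·0 = -2; so z(0) = [1, 0, -2]^T.
x_3(t) = Σ_i (v_i)_3 · z_i(0) · e^{λ_i t} (row 3 of V times the modal terms).
x_3(0.5) = 2·1·e^{-3·0.5} + 3·0·e^{-2·0.5} + 1·(-2)·e^{-1·0.5} = 2·0.223130 + 0·0.367879 + (-2)·0.606531 = -0.7668.

-0.7668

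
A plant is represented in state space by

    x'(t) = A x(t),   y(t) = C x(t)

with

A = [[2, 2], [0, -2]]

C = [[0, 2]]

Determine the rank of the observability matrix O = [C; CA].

CA = [[0, -4]]
Observability matrix O = [C; CA] = [[0, 2], [0, -4]]
Every row of O is a scalar multiple of row 1 = [0, 2] (multipliers 1, -2), so the rows span a one-dimensional space.
O ≠ 0, hence rank(O) = 1.
rank(O) = 1 < n = 2, so the pair (A, C) is not completely observable.

1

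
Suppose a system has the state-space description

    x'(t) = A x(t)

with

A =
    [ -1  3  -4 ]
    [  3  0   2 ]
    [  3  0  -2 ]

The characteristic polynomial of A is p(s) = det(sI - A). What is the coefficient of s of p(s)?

Expand det(sI - A) for the 3×3 matrix.
p(s) = s^3 + 3s^2 + 5s - 36.
(Check: constant term = det(-A) = (-1)^3 det A = -36; coefficient of s^2 = -tr A = 3.)
The coefficient of s is 5.

5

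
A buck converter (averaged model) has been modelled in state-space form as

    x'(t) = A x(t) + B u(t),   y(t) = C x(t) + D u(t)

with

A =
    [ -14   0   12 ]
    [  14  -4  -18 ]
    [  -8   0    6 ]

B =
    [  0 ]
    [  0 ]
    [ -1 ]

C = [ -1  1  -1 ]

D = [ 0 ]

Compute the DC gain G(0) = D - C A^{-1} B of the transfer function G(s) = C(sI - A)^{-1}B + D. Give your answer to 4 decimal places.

G(0) = C(-A)^{-1}B + D = -C A^{-1} B + D.
det A = -48, so A^{-1} = (1/-48)·adj(A) = [[1/2, 0, -1], [-5/4, -1/4, 7/4], [2/3, 0, -7/6]]
A^{-1} B = [1, -7/4, 7/6]^T
C A^{-1} B = -47/12
G(0) = D - C A^{-1} B = 0 - (-47/12) = 47/12 ≈ 3.9167

3.9167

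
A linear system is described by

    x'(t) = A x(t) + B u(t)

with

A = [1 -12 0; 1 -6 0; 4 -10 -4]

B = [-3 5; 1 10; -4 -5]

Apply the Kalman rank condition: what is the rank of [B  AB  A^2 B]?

AB = [[-15, -115], [-9, -55], [-6, -60]]
A^2B = [[93, 545], [39, 215], [54, 330]]
Controllability matrix C = [B  AB  A^2B] = [[-3, 5, -15, -115, 93, 545], [1, 10, -9, -55, 39, 215], [-4, -5, -6, -60, 54, 330]]
The rows r1, r2, r3 of C are linearly dependent: -r1 + r2 + r3 = 0 (check each entry), so rank(C) ≤ 2.
The 2×2 minor from rows 1, 2, columns 1, 2 is (-3)·10 - 5·1 = -30 - 5 = -35 ≠ 0, so rank(C) = 2.
rank(C) = 2 < n = 3, so the pair (A, B) is not completely controllable.

2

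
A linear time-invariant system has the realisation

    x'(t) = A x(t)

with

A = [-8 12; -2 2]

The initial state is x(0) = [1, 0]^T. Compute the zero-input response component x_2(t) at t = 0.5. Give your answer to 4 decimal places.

det(sI - A) = s^2 - (tr A)s + det A, with tr A = (-8) + 2 = -6 and det A = (-8)·2 - 12·(-2) = -16 - (-24) = 8.
So p(s) = det(sI - A) = s^2 + 6s + 8.
Factor s^2 + 6s + 8: two numbers with sum -6 and product 8 are -2 and -4, so s^2 + 6s + 8 = (s + 2)(s + 4).
Hence p(s) = (s + 2) (s + 4), with roots -4, -2.
The eigenvalues -4, -2 are distinct and real, so A is diagonalisable and x(t) = e^{At} x(0) = V diag(e^{λ_i t}) V^{-1} x(0), where the columns of V are the eigenvectors.
λ = -4: A - (-4)I = [[-4, 12], [-2, 6]]. Row 1 gives (-4)·v1 + 12·v2 = 0, so take v_1 = [3, 1]^T.
λ = -2: A - (-2)I = [[-6, 12], [-2, 4]]. Row 1 gives (-6)·v1 + 12·v2 = 0, so take v_2 = [2, 1]^T.
V = [v_1 v_2] = [[3, 2], [1, 1]] has det V = 1, so V^{-1} = adj(V)/det V = [[1, -2], [-1, 3]].
Modal coordinates z(0) = V^{-1} x(0): 1·1 + (-2)·0 = 1; (-1)·1 + 3·0 = -1; so z(0) = [1, -1]^T.
x_2(t) = Σ_i (v_i)_2 · z_i(0) · e^{λ_i t} (row 2 of V times the modal terms).
x_2(0.5) = 1·1·e^{-4·0.5} + 1·(-1)·e^{-2·0.5} = 1·0.135335 + (-1)·0.367879 = -0.2325.

-0.2325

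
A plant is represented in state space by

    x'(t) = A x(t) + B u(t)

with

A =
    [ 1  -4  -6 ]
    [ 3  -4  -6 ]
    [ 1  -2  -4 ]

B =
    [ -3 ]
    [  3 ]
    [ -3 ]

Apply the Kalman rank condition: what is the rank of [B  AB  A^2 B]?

1

AB = [[3], [-3], [3]]
A^2B = [[-3], [3], [-3]]
Controllability matrix C = [B  AB  A^2B] = [[-3, 3, -3], [3, -3, 3], [-3, 3, -3]]
Every column of C is a scalar multiple of column 1 = [-3, 3, -3] (multipliers 1, -1, 1), so the columns span a one-dimensional space.
C ≠ 0, hence rank(C) = 1.
rank(C) = 1 < n = 3, so the pair (A, B) is not completely controllable.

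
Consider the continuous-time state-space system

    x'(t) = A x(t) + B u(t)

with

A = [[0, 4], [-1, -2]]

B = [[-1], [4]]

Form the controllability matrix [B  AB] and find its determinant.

-57

AB = [[16], [-7]]
Controllability matrix C = [B  AB] = [[-1, 16], [4, -7]]
det(C) = (-1)·(-7) - 16·4 = 7 - 64 = -57
Since det(C) ≠ 0, rank(C) = 2 and the system is completely controllable.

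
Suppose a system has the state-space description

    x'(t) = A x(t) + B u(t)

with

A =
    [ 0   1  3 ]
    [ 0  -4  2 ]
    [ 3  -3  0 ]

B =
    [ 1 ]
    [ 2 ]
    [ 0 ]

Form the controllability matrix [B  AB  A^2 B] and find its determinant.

AB = [[2], [-8], [-3]]
A^2B = [[-17], [26], [30]]
Controllability matrix C = [B  AB  A^2B] = [[1, 2, -17], [2, -8, 26], [0, -3, 30]]
Expanding along the first row, det(C) = 1·((-8)·30 - 26·(-3)) - 2·(2·30 - 26·0) + (-17)·(2·(-3) - (-8)·0) = 1·(-162) - 2·60 + (-17)·(-6) = -180
Since det(C) ≠ 0, rank(C) = 3 and the system is completely controllable.

-180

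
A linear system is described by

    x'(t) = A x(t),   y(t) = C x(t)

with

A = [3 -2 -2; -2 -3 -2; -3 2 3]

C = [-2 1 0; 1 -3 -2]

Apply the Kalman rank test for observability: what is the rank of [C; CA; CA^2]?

CA = [[-8, 1, 2], [15, 3, -2]]
CA^2 = [[-32, 17, 20], [45, -43, -42]]
Observability matrix O = [C; CA; CA^2] = [[-2, 1, 0], [1, -3, -2], [-8, 1, 2], [15, 3, -2], [-32, 17, 20], [45, -43, -42]]
Take the 3×3 submatrix of O formed by rows 1, 2, 3: [[-2, 1, 0], [1, -3, -2], [-8, 1, 2]]. Its determinant is (-2)·((-3)·2 - (-2)·1) - 1·(1·2 - (-2)·(-8)) + 0·(1·1 - (-3)·(-8)) = (-2)·(-4) - 1·(-14) + 0·(-23) = 22 ≠ 0.
So rank(O) ≥ 3; since O has 3 columns, rank(O) = 3.
rank(O) = 3 = n, so the pair (A, C) is completely observable.

3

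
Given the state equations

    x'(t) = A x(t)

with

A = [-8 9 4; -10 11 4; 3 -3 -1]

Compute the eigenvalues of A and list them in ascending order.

det(sI - A) = s^3 - (tr A)s^2 + (M11 + M22 + M33)s - det A, where Mii is the 2×2 principal minor of A obtained by deleting row i and column i.
tr A = (-8) + 11 + (-1) = 2; M11 = 11·(-1) - 4·(-3) = -11 - (-12) = 1; M22 = (-8)·(-1) - 4·3 = 8 - 12 = -4; M33 = (-8)·11 - 9·(-10) = -88 - (-90) = 2; sum of minors = -1.
det A = (-8)·(11·(-1) - 4·(-3)) - 9·((-10)·(-1) - 4·3) + 4·((-10)·(-3) - 11·3) = (-8)·1 - 9·(-2) + 4·(-3) = -2.
So p(s) = det(sI - A) = s^3 - 2s^2 - s + 2.
Rational-root test: any integer root divides 2. Testing small divisors, s = -1 works: p(-1) = -1 + (-2) + 1 + 2 = 0, so (s + 1) is a factor.
Dividing, p(s) = (s + 1)(s^2 - 3s + 2).
Factor s^2 - 3s + 2: two numbers with sum 3 and product 2 are 2 and 1, so s^2 - 3s + 2 = (s - 2)(s - 1).
Hence p(s) = (s - 2) (s - 1) (s + 1), with roots -1, 1, 2.
At least one eigenvalue has non-negative real part, so the system is not asymptotically stable.

-1, 1, 2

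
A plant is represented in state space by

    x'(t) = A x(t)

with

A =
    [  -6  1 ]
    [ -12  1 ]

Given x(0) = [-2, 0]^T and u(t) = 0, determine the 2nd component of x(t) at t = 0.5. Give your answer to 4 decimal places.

3.4740

det(sI - A) = s^2 - (tr A)s + det A, with tr A = (-6) + 1 = -5 and det A = (-6)·1 - 1·(-12) = -6 - (-12) = 6.
So p(s) = det(sI - A) = s^2 + 5s + 6.
Factor s^2 + 5s + 6: two numbers with sum -5 and product 6 are -2 and -3, so s^2 + 5s + 6 = (s + 2)(s + 3).
Hence p(s) = (s + 2) (s + 3), with roots -3, -2.
The eigenvalues -3, -2 are distinct and real, so A is diagonalisable and x(t) = e^{At} x(0) = V diag(e^{λ_i t}) V^{-1} x(0), where the columns of V are the eigenvectors.
λ = -3: A - (-3)I = [[-3, 1], [-12, 4]]. Row 1 gives (-3)·v1 + 1·v2 = 0, so take v_1 = [1, 3]^T.
λ = -2: A - (-2)I = [[-4, 1], [-12, 3]]. Row 1 gives (-4)·v1 + 1·v2 = 0, so take v_2 = [-1, -4]^T.
V = [v_1 v_2] = [[1, -1], [3, -4]] has det V = -1, so V^{-1} = adj(V)/det V = [[4, -1], [3, -1]].
Modal coordinates z(0) = V^{-1} x(0): 4·(-2) + (-1)·0 = -8; 3·(-2) + (-1)·0 = -6; so z(0) = [-8, -6]^T.
x_2(t) = Σ_i (v_i)_2 · z_i(0) · e^{λ_i t} (row 2 of V times the modal terms).
x_2(0.5) = 3·(-8)·e^{-3·0.5} + (-4)·(-6)·e^{-2·0.5} = (-24)·0.223130 + 24·0.367879 = 3.4740.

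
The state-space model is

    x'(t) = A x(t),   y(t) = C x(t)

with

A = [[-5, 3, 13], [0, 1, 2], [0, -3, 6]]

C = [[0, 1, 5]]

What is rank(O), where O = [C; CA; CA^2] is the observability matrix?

CA = [[0, -14, 32]]
CA^2 = [[0, -110, 164]]
Observability matrix O = [C; CA; CA^2] = [[0, 1, 5], [0, -14, 32], [0, -110, 164]]
Column 1 of O is identically zero, so rank(O) ≤ 2.
The 2×2 minor from rows 1, 2, columns 2, 3 is 1·32 - 5·(-14) = 32 - (-70) = 102 ≠ 0, so rank(O) = 2.
rank(O) = 2 < n = 3, so the pair (A, C) is not completely observable.

2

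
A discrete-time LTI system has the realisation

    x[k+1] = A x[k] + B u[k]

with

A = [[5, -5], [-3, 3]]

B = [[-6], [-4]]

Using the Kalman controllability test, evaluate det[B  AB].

AB = [[-10], [6]]
Controllability matrix C = [B  AB] = [[-6, -10], [-4, 6]]
det(C) = (-6)·6 - (-10)·(-4) = -36 - 40 = -76
Since det(C) ≠ 0, rank(C) = 2 and the system is completely controllable.

-76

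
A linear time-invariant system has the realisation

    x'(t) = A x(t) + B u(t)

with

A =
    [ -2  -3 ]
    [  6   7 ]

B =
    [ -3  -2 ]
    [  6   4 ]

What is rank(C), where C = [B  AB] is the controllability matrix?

1

AB = [[-12, -8], [24, 16]]
Controllability matrix C = [B  AB] = [[-3, -2, -12, -8], [6, 4, 24, 16]]
Every column of C is a scalar multiple of column 1 = [-3, 6] (multipliers 1, 2/3, 4, 8/3), so the columns span a one-dimensional space.
C ≠ 0, hence rank(C) = 1.
rank(C) = 1 < n = 2, so the pair (A, B) is not completely controllable.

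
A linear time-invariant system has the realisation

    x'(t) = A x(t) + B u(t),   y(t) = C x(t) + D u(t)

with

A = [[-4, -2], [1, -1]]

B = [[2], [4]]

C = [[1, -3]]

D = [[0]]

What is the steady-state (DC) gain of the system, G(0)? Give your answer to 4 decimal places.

-10.0000

G(0) = C(-A)^{-1}B + D = -C A^{-1} B + D.
det A = 6, so A^{-1} = (1/6)·adj(A) = [[-1/6, 1/3], [-1/6, -2/3]]
A^{-1} B = [1, -3]^T
C A^{-1} B = 10
G(0) = D - C A^{-1} B = 0 - (10) = -10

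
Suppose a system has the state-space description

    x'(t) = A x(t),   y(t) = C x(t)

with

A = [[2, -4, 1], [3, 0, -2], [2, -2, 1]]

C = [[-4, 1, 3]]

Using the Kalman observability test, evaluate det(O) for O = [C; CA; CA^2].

CA = [[1, 10, -3]]
CA^2 = [[26, 2, -22]]
Observability matrix O = [C; CA; CA^2] = [[-4, 1, 3], [1, 10, -3], [26, 2, -22]]
Expanding along the first row, det(O) = (-4)·(10·(-22) - (-3)·2) - 1·(1·(-22) - (-3)·26) + 3·(1·2 - 10·26) = (-4)·(-214) - 1·56 + 3·(-258) = 26
Since det(O) ≠ 0, rank(O) = 3 and the system is completely observable.

26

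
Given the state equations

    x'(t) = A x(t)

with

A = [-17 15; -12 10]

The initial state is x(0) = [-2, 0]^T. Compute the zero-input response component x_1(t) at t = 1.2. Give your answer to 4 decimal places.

det(sI - A) = s^2 - (tr A)s + det A, with tr A = (-17) + 10 = -7 and det A = (-17)·10 - 15·(-12) = -170 - (-180) = 10.
So p(s) = det(sI - A) = s^2 + 7s + 10.
Factor s^2 + 7s + 10: two numbers with sum -7 and product 10 are -2 and -5, so s^2 + 7s + 10 = (s + 2)(s + 5).
Hence p(s) = (s + 2) (s + 5), with roots -5, -2.
The eigenvalues -5, -2 are distinct and real, so A is diagonalisable and x(t) = e^{At} x(0) = V diag(e^{λ_i t}) V^{-1} x(0), where the columns of V are the eigenvectors.
λ = -5: A - (-5)I = [[-12, 15], [-12, 15]]. Row 1 gives (-12)·v1 + 15·v2 = 0, so take v_1 = [5, 4]^T.
λ = -2: A - (-2)I = [[-15, 15], [-12, 12]]. Row 1 gives (-15)·v1 + 15·v2 = 0, so take v_2 = [1, 1]^T.
V = [v_1 v_2] = [[5, 1], [4, 1]] has det V = 1, so V^{-1} = adj(V)/det V = [[1, -1], [-4, 5]].
Modal coordinates z(0) = V^{-1} x(0): 1·(-2) + (-1)·0 = -2; (-4)·(-2) + 5·0 = 8; so z(0) = [-2, 8]^T.
x_1(t) = Σ_i (v_i)_1 · z_i(0) · e^{λ_i t} (row 1 of V times the modal terms).
x_1(1.2) = 5·(-2)·e^{-5·1.2} + 1·8·e^{-2·1.2} = (-10)·0.002479 + 8·0.090718 = 0.7010.

0.7010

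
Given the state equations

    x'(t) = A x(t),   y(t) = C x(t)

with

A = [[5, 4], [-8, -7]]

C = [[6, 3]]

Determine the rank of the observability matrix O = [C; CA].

CA = [[6, 3]]
Observability matrix O = [C; CA] = [[6, 3], [6, 3]]
Every row of O is a scalar multiple of row 1 = [6, 3] (multipliers 1, 1), so the rows span a one-dimensional space.
O ≠ 0, hence rank(O) = 1.
rank(O) = 1 < n = 2, so the pair (A, C) is not completely observable.

1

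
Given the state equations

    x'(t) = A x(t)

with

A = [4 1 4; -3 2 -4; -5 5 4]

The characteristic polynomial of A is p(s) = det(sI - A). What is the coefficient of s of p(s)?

Expand det(sI - A) for the 3×3 matrix.
p(s) = s^3 - 10s^2 + 75s - 124.
(Check: constant term = det(-A) = (-1)^3 det A = -124; coefficient of s^2 = -tr A = -10.)
The coefficient of s is 75.

75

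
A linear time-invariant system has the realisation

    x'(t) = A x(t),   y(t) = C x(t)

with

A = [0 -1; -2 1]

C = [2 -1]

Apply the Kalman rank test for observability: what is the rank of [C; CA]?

2

CA = [[2, -3]]
Observability matrix O = [C; CA] = [[2, -1], [2, -3]]
det(O) = 2·(-3) - (-1)·2 = -6 - (-2) = -4 ≠ 0, so rank(O) = 2.
rank(O) = 2 = n, so the pair (A, C) is completely observable.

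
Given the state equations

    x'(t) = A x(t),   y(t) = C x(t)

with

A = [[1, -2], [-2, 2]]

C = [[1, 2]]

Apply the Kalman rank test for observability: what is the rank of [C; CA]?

2

CA = [[-3, 2]]
Observability matrix O = [C; CA] = [[1, 2], [-3, 2]]
det(O) = 1·2 - 2·(-3) = 2 - (-6) = 8 ≠ 0, so rank(O) = 2.
rank(O) = 2 = n, so the pair (A, C) is completely observable.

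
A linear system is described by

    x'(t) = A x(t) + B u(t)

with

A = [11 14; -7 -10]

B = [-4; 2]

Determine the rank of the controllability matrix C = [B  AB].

AB = [[-16], [8]]
Controllability matrix C = [B  AB] = [[-4, -16], [2, 8]]
Every column of C is a scalar multiple of column 1 = [-4, 2] (multipliers 1, 4), so the columns span a one-dimensional space.
C ≠ 0, hence rank(C) = 1.
rank(C) = 1 < n = 2, so the pair (A, B) is not completely controllable.

1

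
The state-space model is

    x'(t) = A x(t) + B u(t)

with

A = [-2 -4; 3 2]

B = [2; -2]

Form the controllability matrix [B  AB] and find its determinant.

AB = [[4], [2]]
Controllability matrix C = [B  AB] = [[2, 4], [-2, 2]]
det(C) = 2·2 - 4·(-2) = 4 - (-8) = 12
Since det(C) ≠ 0, rank(C) = 2 and the system is completely controllable.

12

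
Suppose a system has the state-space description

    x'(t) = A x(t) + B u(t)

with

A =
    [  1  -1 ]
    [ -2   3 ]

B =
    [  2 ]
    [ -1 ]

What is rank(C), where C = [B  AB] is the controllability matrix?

2

AB = [[3], [-7]]
Controllability matrix C = [B  AB] = [[2, 3], [-1, -7]]
det(C) = 2·(-7) - 3·(-1) = -14 - (-3) = -11 ≠ 0, so rank(C) = 2.
rank(C) = 2 = n, so the pair (A, B) is completely controllable.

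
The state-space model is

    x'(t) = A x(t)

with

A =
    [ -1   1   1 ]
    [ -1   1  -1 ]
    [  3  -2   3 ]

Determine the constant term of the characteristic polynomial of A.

2

Expand det(sI - A) for the 3×3 matrix.
p(s) = s^3 - 3s^2 - 5s + 2.
(Check: constant term = det(-A) = (-1)^3 det A = 2; coefficient of s^2 = -tr A = -3.)
The constant term is 2.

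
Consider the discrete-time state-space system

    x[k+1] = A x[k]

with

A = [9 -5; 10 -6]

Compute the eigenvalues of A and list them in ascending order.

-1, 4

det(zI - A) = z^2 - (tr A)z + det A, with tr A = 9 + (-6) = 3 and det A = 9·(-6) - (-5)·10 = -54 - (-50) = -4.
So p(z) = det(zI - A) = z^2 - 3z - 4.
Factor z^2 - 3z - 4: two numbers with sum 3 and product -4 are 4 and -1, so z^2 - 3z - 4 = (z - 4)(z + 1).
Hence p(z) = (z - 4) (z + 1), with roots -1, 4.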